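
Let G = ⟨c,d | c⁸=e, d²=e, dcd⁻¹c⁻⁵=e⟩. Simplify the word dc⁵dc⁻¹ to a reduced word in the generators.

Multiply left to right, reducing at each step:
  d · c⁵ = cd
  (cd) · d = c
  c · c⁻¹ = e

Answer: e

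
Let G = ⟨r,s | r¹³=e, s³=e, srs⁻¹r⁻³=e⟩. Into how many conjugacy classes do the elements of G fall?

The conjugacy classes (representative and size) are:
  [e] (size 1), [r] (size 3), [r⁵] (size 3), [r¹⁰] (size 3), [r⁸] (size 3), [r¹⁰s] (size 13), [r⁷s²] (size 13).
Class equation: 1 + 3 + 3 + 3 + 3 + 13 + 13 = 39 = |G|. So G has 7 conjugacy classes.

Answer: 7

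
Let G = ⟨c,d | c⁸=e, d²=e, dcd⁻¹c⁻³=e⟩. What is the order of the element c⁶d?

Compute successive powers until reaching e:
  (c⁶d)¹ = c⁶d, (c⁶d)² = e.
The smallest positive k with (c⁶d)ᵏ = e is 2.

Answer: 2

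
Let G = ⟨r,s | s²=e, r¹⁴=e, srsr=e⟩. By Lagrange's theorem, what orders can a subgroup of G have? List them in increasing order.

|G| = 28 = 2² · 7. By Lagrange's theorem the order of any subgroup divides 28; the divisors of 28 are 1, 2, 4, 7, 14, 28.

Answer: 1, 2, 4, 7, 14, 28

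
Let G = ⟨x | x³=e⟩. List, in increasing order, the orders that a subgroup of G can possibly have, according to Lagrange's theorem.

|G| = 3 = 3. By Lagrange's theorem the order of any subgroup divides 3; the divisors of 3 are 1, 3.

Answer: 1, 3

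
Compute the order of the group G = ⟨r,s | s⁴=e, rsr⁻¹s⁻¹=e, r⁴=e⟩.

Enumerate words in the generators, reducing via the relations: the distinct elements are
  {e, r, s, rs, r², r³, s², s³, rs², rs³, r²s, r³s, r²s², r²s³, r³s², r³s³}.
No further products give new elements, so |G| = 16.

Answer: 16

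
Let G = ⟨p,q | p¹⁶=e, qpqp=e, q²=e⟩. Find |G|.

Enumerate words in the generators, reducing via the relations: the distinct elements are
  {e, p, q, pq, p², p³, p⁴, p⁵, p⁶, p⁷, p⁸, p⁹, p²q, p³q, p¹², p¹³, p¹¹, p¹⁰, p¹⁴, p¹⁵, p⁴q, p⁵q, p⁶q, p⁷q, p⁸q, p⁹q, p¹²q, p¹³q, p¹¹q, p¹⁰q, p¹⁴q, p¹⁵q}.
No further products give new elements, so |G| = 32.

Answer: 32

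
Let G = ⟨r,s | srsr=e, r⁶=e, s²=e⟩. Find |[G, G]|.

G' = [G, G] is generated by all commutators. The generator-pair commutators are: [r, s] = r².
The subgroup they normally generate is {e, r², r⁴}, of order 3.
Check: |G/G'| = 12/3 = 4 is the order of the abelianisation.

Answer: 3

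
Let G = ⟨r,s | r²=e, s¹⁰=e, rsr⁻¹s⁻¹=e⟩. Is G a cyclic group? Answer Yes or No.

|G| = 20, but the maximum element order in G is 10 < 20. No single element generates all of G, so G is not cyclic.

Answer: No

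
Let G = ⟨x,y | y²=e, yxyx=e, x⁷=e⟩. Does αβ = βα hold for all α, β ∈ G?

x·y = xy but y·x = x⁶y, so x·y ≠ y·x and G is not abelian.

Answer: No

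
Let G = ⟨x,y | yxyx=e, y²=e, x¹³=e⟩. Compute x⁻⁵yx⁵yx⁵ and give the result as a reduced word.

Multiply left to right, reducing at each step:
  (x⁸) · y = x⁸y
  (x⁸y) · x⁵ = x³y
  (x³y) · y = x³
  (x³) · x⁵ = x⁸

Answer: x⁸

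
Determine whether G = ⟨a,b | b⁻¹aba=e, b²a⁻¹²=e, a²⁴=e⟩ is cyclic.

Every cyclic group is abelian. But a·b = ab while b·a = a¹¹b⁻¹, so a·b ≠ b·a and G is not abelian. Hence G is not cyclic.

Answer: No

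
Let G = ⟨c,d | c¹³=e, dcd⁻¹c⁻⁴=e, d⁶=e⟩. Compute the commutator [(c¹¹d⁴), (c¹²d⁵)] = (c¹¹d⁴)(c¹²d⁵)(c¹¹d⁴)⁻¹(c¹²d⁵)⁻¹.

[(c¹¹d⁴), (c¹²d⁵)] = (c¹¹d⁴)·(c¹²d⁵)·(c¹¹d⁴)⁻¹·(c¹²d⁵)⁻¹.
  (c¹¹d⁴) · (c¹²d⁵) = c²d³
  (c²d³) · (c⁶d²) = c⁹d⁵
  (c⁹d⁵) · (c⁴d) = c¹⁰

Answer: c¹⁰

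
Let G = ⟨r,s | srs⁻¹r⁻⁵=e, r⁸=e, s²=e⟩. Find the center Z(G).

An element z ∈ Z(G) iff z commutes with every generator.
For example r² is central: (r²)·r = r³ = r·(r²); (r²)·s = r²s = s·(r²).
Whereas r ∉ Z(G) since r·s = rs ≠ r⁵s = s·r.
Checking each of the 16 elements this way gives Z(G) = {e, r², r⁴, r⁶}, of order 4.

Answer: {e, r², r⁴, r⁶}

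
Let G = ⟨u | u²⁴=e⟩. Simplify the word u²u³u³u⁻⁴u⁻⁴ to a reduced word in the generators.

Multiply left to right, reducing at each step:
  (u²) · u³ = u⁵
  (u⁵) · u³ = u⁸
  (u⁸) · u⁻⁴ = u⁴
  (u⁴) · u⁻⁴ = e

Answer: e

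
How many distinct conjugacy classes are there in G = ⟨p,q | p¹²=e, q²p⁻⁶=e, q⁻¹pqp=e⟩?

The conjugacy classes (representative and size) are:
  [e] (size 1), [p¹¹] (size 2), [p²] (size 2), [p⁹] (size 2), [p⁴] (size 2), [p⁵] (size 2), [p⁶] (size 1), [p²q] (size 6), [pq] (size 6).
Class equation: 1 + 2 + 2 + 2 + 2 + 2 + 1 + 6 + 6 = 24 = |G|. So G has 9 conjugacy classes.

Answer: 9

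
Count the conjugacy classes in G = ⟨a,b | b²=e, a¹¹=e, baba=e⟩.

The conjugacy classes (representative and size) are:
  [e] (size 1), [a¹⁰] (size 2), [a²] (size 2), [a³] (size 2), [a⁷] (size 2), [a⁶] (size 2), [a²b] (size 11).
Class equation: 1 + 2 + 2 + 2 + 2 + 2 + 11 = 22 = |G|. So G has 7 conjugacy classes.

Answer: 7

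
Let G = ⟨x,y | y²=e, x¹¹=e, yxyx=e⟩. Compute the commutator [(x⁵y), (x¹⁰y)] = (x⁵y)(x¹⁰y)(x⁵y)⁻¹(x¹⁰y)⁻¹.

[(x⁵y), (x¹⁰y)] = (x⁵y)·(x¹⁰y)·(x⁵y)⁻¹·(x¹⁰y)⁻¹.
  (x⁵y) · (x¹⁰y) = x⁶
  (x⁶) · (x⁵y) = y
  y · (x¹⁰y) = x

Answer: x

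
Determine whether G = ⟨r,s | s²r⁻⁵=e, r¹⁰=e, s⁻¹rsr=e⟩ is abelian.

r·s = rs but s·r = r⁴s⁻¹, so r·s ≠ s·r and G is not abelian.

Answer: No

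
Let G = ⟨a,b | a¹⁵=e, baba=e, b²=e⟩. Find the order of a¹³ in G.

Compute successive powers until reaching e:
  (a¹³)¹ = a¹³, (a¹³)² = a¹¹, (a¹³)³ = a⁹, (a¹³)⁴ = a⁷, (a¹³)⁵ = a⁵, (a¹³)⁶ = a³, (a¹³)⁷ = a, (a¹³)⁸ = a¹⁴, (a¹³)⁹ = a¹², (a¹³)¹⁰ = a¹⁰, (a¹³)¹¹ = a⁸, (a¹³)¹² = a⁶, (a¹³)¹³ = a⁴, (a¹³)¹⁴ = a², (a¹³)¹⁵ = e.
The smallest positive k with (a¹³)ᵏ = e is 15.

Answer: 15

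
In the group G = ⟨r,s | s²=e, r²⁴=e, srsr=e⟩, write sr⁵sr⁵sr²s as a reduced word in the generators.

Multiply left to right, reducing at each step:
  s · r⁵ = r¹⁹s
  (r¹⁹s) · s = r¹⁹
  (r¹⁹) · r⁵ = e
  e · s = s
  s · r² = r²²s
  (r²²s) · s = r²²

Answer: r²²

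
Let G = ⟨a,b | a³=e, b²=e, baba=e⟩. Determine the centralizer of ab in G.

⟨ab⟩ ⊆ C_G(ab) since powers of ab commute with ab; so |C_G(ab)| ≥ |⟨ab⟩| = 2.
By orbit–stabilizer, |C_G(ab)| = |G| / |conj. class of ab| = 6 / 3 = 2.
The 2 elements commuting with ab are {e, ab}.

Answer: {e, ab}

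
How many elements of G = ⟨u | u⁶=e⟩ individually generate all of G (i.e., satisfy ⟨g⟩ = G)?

G is cyclic of order 6. An element generates G iff its order is 6, and a cyclic group of order 6 has exactly φ(6) = 2 such elements.

Answer: 2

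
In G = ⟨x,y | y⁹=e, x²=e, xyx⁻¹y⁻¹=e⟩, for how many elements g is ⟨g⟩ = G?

G is cyclic of order 18. An element generates G iff its order is 18, and a cyclic group of order 18 has exactly φ(18) = 6 such elements.

Answer: 6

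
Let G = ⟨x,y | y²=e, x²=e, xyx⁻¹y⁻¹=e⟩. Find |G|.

Enumerate words in the generators, reducing via the relations: the distinct elements are
  {e, x, y, xy}.
No further products give new elements, so |G| = 4.

Answer: 4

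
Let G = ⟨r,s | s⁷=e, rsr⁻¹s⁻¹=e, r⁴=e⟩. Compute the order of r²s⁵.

Compute successive powers until reaching e:
  (r²s⁵)¹ = r²s⁵, (r²s⁵)² = s³, (r²s⁵)³ = r²s, (r²s⁵)⁴ = s⁶, (r²s⁵)⁵ = r²s⁴, (r²s⁵)⁶ = s², (r²s⁵)⁷ = r², (r²s⁵)⁸ = s⁵, (r²s⁵)⁹ = r²s³, (r²s⁵)¹⁰ = s, (r²s⁵)¹¹ = r²s⁶, (r²s⁵)¹² = s⁴, (r²s⁵)¹³ = r²s², (r²s⁵)¹⁴ = e.
The smallest positive k with (r²s⁵)ᵏ = e is 14.

Answer: 14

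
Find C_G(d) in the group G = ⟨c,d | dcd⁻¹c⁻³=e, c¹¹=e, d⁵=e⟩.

⟨d⟩ ⊆ C_G(d) since powers of d commute with d; so |C_G(d)| ≥ |⟨d⟩| = 5.
By orbit–stabilizer, |C_G(d)| = |G| / |conj. class of d| = 55 / 11 = 5.
The 5 elements commuting with d are {e, d, d², d³, d⁴}.

Answer: {e, d, d², d³, d⁴}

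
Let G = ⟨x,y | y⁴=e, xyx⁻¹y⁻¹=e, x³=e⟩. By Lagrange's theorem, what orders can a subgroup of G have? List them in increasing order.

|G| = 12 = 2² · 3. By Lagrange's theorem the order of any subgroup divides 12; the divisors of 12 are 1, 2, 3, 4, 6, 12.

Answer: 1, 2, 3, 4, 6, 12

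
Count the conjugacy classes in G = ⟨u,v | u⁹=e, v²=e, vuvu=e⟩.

The conjugacy classes (representative and size) are:
  [e] (size 1), [u⁸] (size 2), [u⁷] (size 2), [u⁶] (size 2), [u⁵] (size 2), [u⁴v] (size 9).
Class equation: 1 + 2 + 2 + 2 + 2 + 9 = 18 = |G|. So G has 6 conjugacy classes.

Answer: 6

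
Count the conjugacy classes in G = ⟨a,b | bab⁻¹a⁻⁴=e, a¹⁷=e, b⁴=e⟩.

The conjugacy classes (representative and size) are:
  [e] (size 1), [a⁴] (size 4), [a²] (size 4), [a⁵] (size 4), [a¹¹] (size 4), [a⁷b] (size 17), [a³b²] (size 17), [a⁹b³] (size 17).
Class equation: 1 + 4 + 4 + 4 + 4 + 17 + 17 + 17 = 68 = |G|. So G has 8 conjugacy classes.

Answer: 8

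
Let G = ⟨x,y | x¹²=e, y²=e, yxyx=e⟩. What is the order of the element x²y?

Compute successive powers until reaching e:
  (x²y)¹ = x²y, (x²y)² = e.
The smallest positive k with (x²y)ᵏ = e is 2.

Answer: 2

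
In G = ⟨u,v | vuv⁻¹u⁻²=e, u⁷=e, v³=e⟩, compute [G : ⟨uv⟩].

First find ord(uv) by computing successive powers:
  (uv)¹ = uv, (uv)² = u³v², (uv)³ = e.
So |⟨uv⟩| = ord(uv) = 3. With |G| = 21, by Lagrange [G : ⟨uv⟩] = 21/3 = 7.

Answer: 7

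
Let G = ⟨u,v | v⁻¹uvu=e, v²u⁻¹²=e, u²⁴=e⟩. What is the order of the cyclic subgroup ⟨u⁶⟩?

|⟨u⁶⟩| equals the order of u⁶. Compute successive powers until reaching e:
  (u⁶)¹ = u⁶, (u⁶)² = u¹², (u⁶)³ = u¹⁸, (u⁶)⁴ = e.
The smallest positive k with (u⁶)ᵏ = e is 4, so |⟨u⁶⟩| = 4.

Answer: 4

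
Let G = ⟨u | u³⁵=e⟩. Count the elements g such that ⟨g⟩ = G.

G is cyclic of order 35. An element generates G iff its order is 35, and a cyclic group of order 35 has exactly φ(35) = 24 such elements.

Answer: 24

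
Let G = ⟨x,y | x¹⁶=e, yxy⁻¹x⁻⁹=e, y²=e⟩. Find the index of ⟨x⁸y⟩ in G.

First find ord(x⁸y) by computing successive powers:
  (x⁸y)¹ = x⁸y, (x⁸y)² = e.
So |⟨x⁸y⟩| = ord(x⁸y) = 2. With |G| = 32, by Lagrange [G : ⟨x⁸y⟩] = 32/2 = 16.

Answer: 16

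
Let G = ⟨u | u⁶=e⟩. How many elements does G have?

G is generated by a single element, so G is cyclic. The relator gives u⁶ = e and no smaller power is forced to be e, so the 6 powers {e, u, u², u³, u⁴, u⁵} are distinct. Hence |G| = 6.

Answer: 6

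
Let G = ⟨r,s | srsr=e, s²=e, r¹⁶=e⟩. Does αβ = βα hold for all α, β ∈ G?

r·s = rs but s·r = r¹⁵s, so r·s ≠ s·r and G is not abelian.

Answer: No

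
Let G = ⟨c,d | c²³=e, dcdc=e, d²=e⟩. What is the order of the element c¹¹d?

Compute successive powers until reaching e:
  (c¹¹d)¹ = c¹¹d, (c¹¹d)² = e.
The smallest positive k with (c¹¹d)ᵏ = e is 2.

Answer: 2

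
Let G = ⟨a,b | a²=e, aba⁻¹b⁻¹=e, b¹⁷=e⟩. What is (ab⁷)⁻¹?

The order of (ab⁷) is 34 (smallest k with (ab⁷)ᵏ = e), so (ab⁷)⁻¹ = (ab⁷)³³ = ab¹⁰.
Check: (ab⁷) · (ab¹⁰) → (ab⁷) · a = b⁷;   (b⁷) · b¹⁰ = e, giving e as required.

Answer: ab¹⁰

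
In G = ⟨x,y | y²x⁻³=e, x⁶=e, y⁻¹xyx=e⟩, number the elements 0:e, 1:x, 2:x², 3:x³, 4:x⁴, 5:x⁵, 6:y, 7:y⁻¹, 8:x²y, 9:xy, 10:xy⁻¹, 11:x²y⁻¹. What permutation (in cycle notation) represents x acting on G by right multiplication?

(0 1 2 3 4 5)(6 11 10 7 8 9)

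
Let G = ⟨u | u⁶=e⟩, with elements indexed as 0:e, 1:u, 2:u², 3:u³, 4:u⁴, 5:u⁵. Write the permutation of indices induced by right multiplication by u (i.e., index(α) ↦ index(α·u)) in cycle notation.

(0 1 2 3 4 5)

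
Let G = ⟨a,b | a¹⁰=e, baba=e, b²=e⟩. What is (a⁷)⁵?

Compute successive powers of (a⁷), reducing at each step:
  (a⁷)²: (a⁷) · a⁷ = a⁴
  (a⁷)³: (a⁴) · a⁷ = a
  (a⁷)⁴: a · a⁷ = a⁸
  (a⁷)⁵: (a⁸) · a⁷ = a⁵

Answer: a⁵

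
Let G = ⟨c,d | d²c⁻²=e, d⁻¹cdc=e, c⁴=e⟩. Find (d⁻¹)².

Compute successive powers of (d⁻¹), reducing at each step:
  (d⁻¹)²: (d⁻¹) · d⁻¹ = c²

Answer: c²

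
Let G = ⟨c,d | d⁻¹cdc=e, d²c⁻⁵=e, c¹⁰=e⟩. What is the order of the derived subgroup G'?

G' = [G, G] is generated by all commutators. The generator-pair commutators are: [c, d] = c².
The subgroup they normally generate is {e, c², c⁴, c⁶, c⁸}, of order 5.
Check: |G/G'| = 20/5 = 4 is the order of the abelianisation.

Answer: 5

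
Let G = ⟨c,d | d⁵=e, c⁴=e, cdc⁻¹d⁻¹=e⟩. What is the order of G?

Enumerate words in the generators, reducing via the relations: the distinct elements are
  {c, d, e, cd, c², c³, d², d³, d⁴, cd², cd³, cd⁴, c²d, c³d, c²d², c²d³, c²d⁴, c³d², c³d³, c³d⁴}.
No further products give new elements, so |G| = 20.

Answer: 20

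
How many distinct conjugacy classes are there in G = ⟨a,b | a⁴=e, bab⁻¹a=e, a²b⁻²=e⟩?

The conjugacy classes (representative and size) are:
  [e] (size 1), [a³] (size 2), [a²] (size 1), [b⁻¹] (size 2), [ab] (size 2).
Class equation: 1 + 2 + 1 + 2 + 2 = 8 = |G|. So G has 5 conjugacy classes.

Answer: 5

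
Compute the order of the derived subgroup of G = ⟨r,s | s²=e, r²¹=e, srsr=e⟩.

G' = [G, G] is generated by all commutators. The generator-pair commutators are: [r, s] = r².
The subgroup they normally generate is {e, r, r², r³, r⁴, r⁵, r⁶, r⁷, r⁸, r⁹, r¹⁰, r¹¹, r¹², r¹³, r¹⁴, r¹⁵, r¹⁶, r¹⁷, r¹⁸, r¹⁹, r²⁰}, of order 21.
Check: |G/G'| = 42/21 = 2 is the order of the abelianisation.

Answer: 21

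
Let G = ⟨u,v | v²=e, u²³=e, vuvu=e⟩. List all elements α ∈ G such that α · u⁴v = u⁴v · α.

⟨u⁴v⟩ ⊆ C_G(u⁴v) since powers of u⁴v commute with u⁴v; so |C_G(u⁴v)| ≥ |⟨u⁴v⟩| = 2.
By orbit–stabilizer, |C_G(u⁴v)| = |G| / |conj. class of u⁴v| = 46 / 23 = 2.
The 2 elements commuting with u⁴v are {e, u⁴v}.

Answer: {e, u⁴v}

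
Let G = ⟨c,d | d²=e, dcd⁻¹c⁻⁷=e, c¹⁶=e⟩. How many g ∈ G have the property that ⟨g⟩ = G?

⟨g⟩ = G would require ord(g) = |G| = 32, but the maximum element order in G is 16 < 32. So G is not cyclic and no single element generates it: the count is 0.

Answer: 0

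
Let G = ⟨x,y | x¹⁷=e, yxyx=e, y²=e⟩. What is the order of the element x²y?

Compute successive powers until reaching e:
  (x²y)¹ = x²y, (x²y)² = e.
The smallest positive k with (x²y)ᵏ = e is 2.

Answer: 2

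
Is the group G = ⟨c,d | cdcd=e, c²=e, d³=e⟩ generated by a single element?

Every cyclic group is abelian. But c·d = cd while d·c = cd², so c·d ≠ d·c and G is not abelian. Hence G is not cyclic.

Answer: No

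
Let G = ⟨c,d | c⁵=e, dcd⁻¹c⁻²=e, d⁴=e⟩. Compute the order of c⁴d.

Compute successive powers until reaching e:
  (c⁴d)¹ = c⁴d, (c⁴d)² = c²d², (c⁴d)³ = c³d³, (c⁴d)⁴ = e.
The smallest positive k with (c⁴d)ᵏ = e is 4.

Answer: 4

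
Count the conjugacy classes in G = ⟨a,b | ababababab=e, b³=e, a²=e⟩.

The conjugacy classes (representative and size) are:
  [e] (size 1), [abab²abab²a] (size 15), [babab²a] (size 20), [ab²ab²a] (size 12), [b²abab²] (size 12).
Class equation: 1 + 15 + 20 + 12 + 12 = 60 = |G|. So G has 5 conjugacy classes.

Answer: 5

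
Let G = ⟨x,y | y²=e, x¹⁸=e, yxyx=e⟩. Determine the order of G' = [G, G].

G' = [G, G] is generated by all commutators. The generator-pair commutators are: [x, y] = x².
The subgroup they normally generate is {e, x², x⁴, x⁶, x⁸, x¹⁰, x¹², x¹⁴, x¹⁶}, of order 9.
Check: |G/G'| = 36/9 = 4 is the order of the abelianisation.

Answer: 9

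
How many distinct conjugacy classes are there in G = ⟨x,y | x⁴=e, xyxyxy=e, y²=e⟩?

The conjugacy classes (representative and size) are:
  [e] (size 1), [x³] (size 6), [x²yx²y] (size 3), [xyx³] (size 6), [yx³] (size 8).
Class equation: 1 + 6 + 3 + 6 + 8 = 24 = |G|. So G has 5 conjugacy classes.

Answer: 5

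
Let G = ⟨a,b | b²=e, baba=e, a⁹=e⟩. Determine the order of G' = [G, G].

G' = [G, G] is generated by all commutators. The generator-pair commutators are: [a, b] = a².
The subgroup they normally generate is {e, a, a², a³, a⁴, a⁵, a⁶, a⁷, a⁸}, of order 9.
Check: |G/G'| = 18/9 = 2 is the order of the abelianisation.

Answer: 9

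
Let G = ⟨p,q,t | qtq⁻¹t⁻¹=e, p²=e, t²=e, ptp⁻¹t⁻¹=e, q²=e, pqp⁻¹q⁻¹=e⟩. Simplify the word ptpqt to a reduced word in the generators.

Multiply left to right, reducing at each step:
  p · t = pt
  (pt) · p = t
  t · q = qt
  (qt) · t = q

Answer: q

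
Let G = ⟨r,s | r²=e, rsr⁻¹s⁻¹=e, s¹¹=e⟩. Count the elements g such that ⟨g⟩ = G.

G is cyclic of order 22. An element generates G iff its order is 22, and a cyclic group of order 22 has exactly φ(22) = 10 such elements.

Answer: 10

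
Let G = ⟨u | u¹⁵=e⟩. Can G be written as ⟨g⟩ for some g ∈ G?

|G| = 15. The element u has order 15 (its powers give 15 distinct elements), so ⟨u⟩ = G and G is cyclic.

Answer: Yes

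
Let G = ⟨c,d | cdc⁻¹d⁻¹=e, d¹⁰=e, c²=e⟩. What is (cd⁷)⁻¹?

The order of (cd⁷) is 10 (smallest k with (cd⁷)ᵏ = e), so (cd⁷)⁻¹ = (cd⁷)⁹ = cd³.
Check: (cd⁷) · (cd³) → (cd⁷) · c = d⁷;   (d⁷) · d³ = e, giving e as required.

Answer: cd³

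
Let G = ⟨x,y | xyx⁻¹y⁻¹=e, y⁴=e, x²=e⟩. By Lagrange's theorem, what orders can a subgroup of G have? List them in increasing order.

|G| = 8 = 2³. By Lagrange's theorem the order of any subgroup divides 8; the divisors of 8 are 1, 2, 4, 8.

Answer: 1, 2, 4, 8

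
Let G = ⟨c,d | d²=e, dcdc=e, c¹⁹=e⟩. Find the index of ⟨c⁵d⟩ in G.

First find ord(c⁵d) by computing successive powers:
  (c⁵d)¹ = c⁵d, (c⁵d)² = e.
So |⟨c⁵d⟩| = ord(c⁵d) = 2. With |G| = 38, by Lagrange [G : ⟨c⁵d⟩] = 38/2 = 19.

Answer: 19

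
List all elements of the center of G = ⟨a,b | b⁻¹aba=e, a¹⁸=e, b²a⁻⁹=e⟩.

An element z ∈ Z(G) iff z commutes with every generator.
For example a⁹ is central: (a⁹)·a = a¹⁰ = a·(a⁹); (a⁹)·b = b⁻¹ = b·(a⁹).
Whereas a ∉ Z(G) since a·b = ab ≠ a⁸b⁻¹ = b·a.
Checking each of the 36 elements this way gives Z(G) = {e, a⁹}, of order 2.

Answer: {e, a⁹}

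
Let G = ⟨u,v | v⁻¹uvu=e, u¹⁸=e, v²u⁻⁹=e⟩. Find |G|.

Enumerate words in the generators, reducing via the relations: the distinct elements are
  {e, u, v, uv, u², u³, u⁴, u⁵, u⁶, u⁷, u⁸, u⁹, u²v, u³v, u¹², u¹³, u¹¹, u¹⁰, u¹⁴, u¹⁵, u¹⁶, u¹⁷, u⁴v, u⁵v, u⁶v, u⁷v, u⁸v, v⁻¹, uv⁻¹, u²v⁻¹, u³v⁻¹, u⁴v⁻¹, u⁵v⁻¹, u⁶v⁻¹, u⁷v⁻¹, u⁸v⁻¹}.
No further products give new elements, so |G| = 36.

Answer: 36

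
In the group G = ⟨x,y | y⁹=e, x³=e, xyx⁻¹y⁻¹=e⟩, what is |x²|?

Compute successive powers until reaching e:
  (x²)¹ = x², (x²)² = x, (x²)³ = e.
The smallest positive k with (x²)ᵏ = e is 3.

Answer: 3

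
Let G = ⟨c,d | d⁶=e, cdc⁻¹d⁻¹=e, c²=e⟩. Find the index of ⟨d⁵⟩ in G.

First find ord(d⁵) by computing successive powers:
  (d⁵)¹ = d⁵, (d⁵)² = d⁴, (d⁵)³ = d³, (d⁵)⁴ = d², (d⁵)⁵ = d, (d⁵)⁶ = e.
So |⟨d⁵⟩| = ord(d⁵) = 6. With |G| = 12, by Lagrange [G : ⟨d⁵⟩] = 12/6 = 2.

Answer: 2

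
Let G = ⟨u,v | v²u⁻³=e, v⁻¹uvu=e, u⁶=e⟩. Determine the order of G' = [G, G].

G' = [G, G] is generated by all commutators. The generator-pair commutators are: [u, v] = u².
The subgroup they normally generate is {e, u², u⁴}, of order 3.
Check: |G/G'| = 12/3 = 4 is the order of the abelianisation.

Answer: 3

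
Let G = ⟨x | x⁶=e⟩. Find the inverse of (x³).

The order of (x³) is 2 (smallest k with (x³)ᵏ = e), so (x³)⁻¹ = (x³)¹ = x³.
Check: (x³) · (x³) → (x³) · x³ = e, giving e as required.

Answer: x³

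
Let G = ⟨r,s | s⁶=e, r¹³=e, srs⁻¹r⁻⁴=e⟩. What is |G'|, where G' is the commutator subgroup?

G' = [G, G] is generated by all commutators. The generator-pair commutators are: [r, s] = r¹⁰.
The subgroup they normally generate is {e, r, r², r³, r⁴, r⁵, r⁶, r⁷, r⁸, r⁹, r¹⁰, r¹¹, r¹²}, of order 13.
Check: |G/G'| = 78/13 = 6 is the order of the abelianisation.

Answer: 13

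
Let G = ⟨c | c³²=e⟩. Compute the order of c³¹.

Compute successive powers until reaching e:
  (c³¹)¹ = c³¹, (c³¹)² = c³⁰, (c³¹)³ = c²⁹, (c³¹)⁴ = c²⁸, (c³¹)⁵ = c²⁷, (c³¹)⁶ = c²⁶, (c³¹)⁷ = c²⁵, (c³¹)⁸ = c²⁴, (c³¹)⁹ = c²³, (c³¹)¹⁰ = c²², (c³¹)¹¹ = c²¹, (c³¹)¹² = c²⁰, (c³¹)¹³ = c¹⁹, (c³¹)¹⁴ = c¹⁸, (c³¹)¹⁵ = c¹⁷, (c³¹)¹⁶ = c¹⁶, (c³¹)¹⁷ = c¹⁵, (c³¹)¹⁸ = c¹⁴, (c³¹)¹⁹ = c¹³, (c³¹)²⁰ = c¹², (c³¹)²¹ = c¹¹, (c³¹)²² = c¹⁰, (c³¹)²³ = c⁹, (c³¹)²⁴ = c⁸, (c³¹)²⁵ = c⁷, (c³¹)²⁶ = c⁶, (c³¹)²⁷ = c⁵, (c³¹)²⁸ = c⁴, (c³¹)²⁹ = c³, (c³¹)³⁰ = c², (c³¹)³¹ = c, (c³¹)³² = e.
The smallest positive k with (c³¹)ᵏ = e is 32.

Answer: 32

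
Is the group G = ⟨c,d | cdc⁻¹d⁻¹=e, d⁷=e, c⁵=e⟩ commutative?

Each pair of generators commutes: c·d = cd = d·c. Since the generators pairwise commute, every element of G commutes with every other, so G is abelian.

Answer: Yes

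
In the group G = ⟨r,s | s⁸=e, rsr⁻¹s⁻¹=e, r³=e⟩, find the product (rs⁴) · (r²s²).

Compute (rs⁴) · (r²s²) by multiplying left to right and reducing via the relations at each step:
  (rs⁴) · r² = s⁴
  (s⁴) · s² = s⁶

Answer: s⁶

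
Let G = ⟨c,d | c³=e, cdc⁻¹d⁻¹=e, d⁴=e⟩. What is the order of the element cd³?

Compute successive powers until reaching e:
  (cd³)¹ = cd³, (cd³)² = c²d², (cd³)³ = d, (cd³)⁴ = c, (cd³)⁵ = c²d³, (cd³)⁶ = d², (cd³)⁷ = cd, (cd³)⁸ = c², (cd³)⁹ = d³, (cd³)¹⁰ = cd², (cd³)¹¹ = c²d, (cd³)¹² = e.
The smallest positive k with (cd³)ᵏ = e is 12.

Answer: 12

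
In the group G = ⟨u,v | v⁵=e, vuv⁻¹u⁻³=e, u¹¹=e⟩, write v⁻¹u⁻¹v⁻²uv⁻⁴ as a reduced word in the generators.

Multiply left to right, reducing at each step:
  (v⁴) · u⁻¹ = u⁷v⁴
  (u⁷v⁴) · v⁻² = u⁷v²
  (u⁷v²) · u = u⁵v²
  (u⁵v²) · v⁻⁴ = u⁵v³

Answer: u⁵v³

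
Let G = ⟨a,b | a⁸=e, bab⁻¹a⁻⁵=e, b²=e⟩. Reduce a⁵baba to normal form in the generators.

Multiply left to right, reducing at each step:
  (a⁵) · b = a⁵b
  (a⁵b) · a = a²b
  (a²b) · b = a²
  (a²) · a = a³

Answer: a³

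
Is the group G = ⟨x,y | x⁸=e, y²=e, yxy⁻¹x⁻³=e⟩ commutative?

x·y = xy but y·x = x³y, so x·y ≠ y·x and G is not abelian.

Answer: No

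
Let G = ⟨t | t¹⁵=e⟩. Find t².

Compute successive powers of t, reducing at each step:
  t²: t · t = t²

Answer: t²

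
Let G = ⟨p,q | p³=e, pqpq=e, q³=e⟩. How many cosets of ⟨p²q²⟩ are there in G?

First find ord(p²q²) by computing successive powers:
  (p²q²)¹ = p²q², (p²q²)² = e.
So |⟨p²q²⟩| = ord(p²q²) = 2. With |G| = 12, by Lagrange [G : ⟨p²q²⟩] = 12/2 = 6.

Answer: 6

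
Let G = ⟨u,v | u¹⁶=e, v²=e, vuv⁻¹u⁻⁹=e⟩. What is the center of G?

An element z ∈ Z(G) iff z commutes with every generator.
For example u² is central: (u²)·u = u³ = u·(u²); (u²)·v = u²v = v·(u²).
Whereas u ∉ Z(G) since u·v = uv ≠ u⁹v = v·u.
Checking each of the 32 elements this way gives Z(G) = {e, u², u⁴, u⁶, u⁸, u¹⁰, u¹², u¹⁴}, of order 8.

Answer: {e, u², u⁴, u⁶, u⁸, u¹⁰, u¹², u¹⁴}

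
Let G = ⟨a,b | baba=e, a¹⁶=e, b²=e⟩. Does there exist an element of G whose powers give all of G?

Every cyclic group is abelian. But a·b = ab while b·a = a¹⁵b, so a·b ≠ b·a and G is not abelian. Hence G is not cyclic.

Answer: No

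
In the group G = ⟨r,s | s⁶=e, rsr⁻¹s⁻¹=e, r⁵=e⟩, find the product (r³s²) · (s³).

Compute (r³s²) · (s³) by multiplying left to right and reducing via the relations at each step:
  (r³s²) · s³ = r³s⁵

Answer: r³s⁵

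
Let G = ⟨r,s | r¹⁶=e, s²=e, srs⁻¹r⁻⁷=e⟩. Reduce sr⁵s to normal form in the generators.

Multiply left to right, reducing at each step:
  s · r⁵ = r³s
  (r³s) · s = r³

Answer: r³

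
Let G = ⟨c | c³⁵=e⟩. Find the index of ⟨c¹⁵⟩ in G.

First find ord(c¹⁵) by computing successive powers:
  (c¹⁵)¹ = c¹⁵, (c¹⁵)² = c³⁰, (c¹⁵)³ = c¹⁰, (c¹⁵)⁴ = c²⁵, (c¹⁵)⁵ = c⁵, (c¹⁵)⁶ = c²⁰, (c¹⁵)⁷ = e.
So |⟨c¹⁵⟩| = ord(c¹⁵) = 7. With |G| = 35, by Lagrange [G : ⟨c¹⁵⟩] = 35/7 = 5.

Answer: 5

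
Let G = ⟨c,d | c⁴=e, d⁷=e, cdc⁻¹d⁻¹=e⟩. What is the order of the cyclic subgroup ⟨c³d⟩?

|⟨c³d⟩| equals the order of c³d. Compute successive powers until reaching e:
  (c³d)¹ = c³d, (c³d)² = c²d², (c³d)³ = cd³, (c³d)⁴ = d⁴, (c³d)⁵ = c³d⁵, (c³d)⁶ = c²d⁶, (c³d)⁷ = c, (c³d)⁸ = d, (c³d)⁹ = c³d², (c³d)¹⁰ = c²d³, (c³d)¹¹ = cd⁴, (c³d)¹² = d⁵, (c³d)¹³ = c³d⁶, (c³d)¹⁴ = c², (c³d)¹⁵ = cd, (c³d)¹⁶ = d², (c³d)¹⁷ = c³d³, (c³d)¹⁸ = c²d⁴, (c³d)¹⁹ = cd⁵, (c³d)²⁰ = d⁶, (c³d)²¹ = c³, (c³d)²² = c²d, (c³d)²³ = cd², (c³d)²⁴ = d³, (c³d)²⁵ = c³d⁴, (c³d)²⁶ = c²d⁵, (c³d)²⁷ = cd⁶, (c³d)²⁸ = e.
The smallest positive k with (c³d)ᵏ = e is 28, so |⟨c³d⟩| = 28.

Answer: 28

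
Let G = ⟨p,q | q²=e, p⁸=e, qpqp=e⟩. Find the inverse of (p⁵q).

The order of (p⁵q) is 2 (smallest k with (p⁵q)ᵏ = e), so (p⁵q)⁻¹ = (p⁵q)¹ = p⁵q.
Check: (p⁵q) · (p⁵q) → (p⁵q) · p⁵ = q;   q · q = e, giving e as required.

Answer: p⁵q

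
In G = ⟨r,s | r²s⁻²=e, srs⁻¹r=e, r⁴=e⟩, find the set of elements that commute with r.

⟨r⟩ ⊆ C_G(r) since powers of r commute with r; so |C_G(r)| ≥ |⟨r⟩| = 4.
By orbit–stabilizer, |C_G(r)| = |G| / |conj. class of r| = 8 / 2 = 4.
The 4 elements commuting with r are {e, r, r², r³}.

Answer: {e, r, r², r³}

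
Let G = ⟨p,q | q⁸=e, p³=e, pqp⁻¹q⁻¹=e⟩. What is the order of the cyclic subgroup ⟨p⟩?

|⟨p⟩| equals the order of p. Compute successive powers until reaching e:
  p¹ = p, p² = p², p³ = e.
The smallest positive k with pᵏ = e is 3, so |⟨p⟩| = 3.

Answer: 3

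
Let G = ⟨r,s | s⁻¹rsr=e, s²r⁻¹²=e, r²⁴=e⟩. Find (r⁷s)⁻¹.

The order of (r⁷s) is 4 (smallest k with (r⁷s)ᵏ = e), so (r⁷s)⁻¹ = (r⁷s)³ = r⁷s⁻¹.
Check: (r⁷s) · (r⁷s⁻¹) → (r⁷s) · r⁷ = s;   s · s⁻¹ = e, giving e as required.

Answer: r⁷s⁻¹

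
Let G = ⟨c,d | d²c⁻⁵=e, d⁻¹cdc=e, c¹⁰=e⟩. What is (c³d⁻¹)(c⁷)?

Compute (c³d⁻¹) · (c⁷) by multiplying left to right and reducing via the relations at each step:
  (c³d⁻¹) · c⁷ = cd

Answer: cd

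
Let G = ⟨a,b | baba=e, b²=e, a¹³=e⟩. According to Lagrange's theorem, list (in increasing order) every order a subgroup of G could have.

|G| = 26 = 2 · 13. By Lagrange's theorem the order of any subgroup divides 26; the divisors of 26 are 1, 2, 13, 26.

Answer: 1, 2, 13, 26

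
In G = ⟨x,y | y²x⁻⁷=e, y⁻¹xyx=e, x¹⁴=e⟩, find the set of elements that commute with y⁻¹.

⟨y⁻¹⟩ ⊆ C_G(y⁻¹) since powers of y⁻¹ commute with y⁻¹; so |C_G(y⁻¹)| ≥ |⟨y⁻¹⟩| = 4.
By orbit–stabilizer, |C_G(y⁻¹)| = |G| / |conj. class of y⁻¹| = 28 / 7 = 4.
The 4 elements commuting with y⁻¹ are {e, x⁷, y, y⁻¹}.

Answer: {e, x⁷, y, y⁻¹}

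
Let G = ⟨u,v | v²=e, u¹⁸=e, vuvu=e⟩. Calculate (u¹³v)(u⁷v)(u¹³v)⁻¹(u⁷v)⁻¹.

[(u¹³v), (u⁷v)] = (u¹³v)·(u⁷v)·(u¹³v)⁻¹·(u⁷v)⁻¹.
  (u¹³v) · (u⁷v) = u⁶
  (u⁶) · (u¹³v) = uv
  (uv) · (u⁷v) = u¹²

Answer: u¹²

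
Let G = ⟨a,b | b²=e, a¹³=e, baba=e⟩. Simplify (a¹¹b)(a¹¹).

Compute (a¹¹b) · (a¹¹) by multiplying left to right and reducing via the relations at each step:
  (a¹¹b) · a¹¹ = b

Answer: b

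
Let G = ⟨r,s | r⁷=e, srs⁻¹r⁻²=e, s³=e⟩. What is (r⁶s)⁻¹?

The order of (r⁶s) is 3 (smallest k with (r⁶s)ᵏ = e), so (r⁶s)⁻¹ = (r⁶s)² = r⁴s².
Check: (r⁶s) · (r⁴s²) → (r⁶s) · r⁴ = s;   s · s² = e, giving e as required.

Answer: r⁴s²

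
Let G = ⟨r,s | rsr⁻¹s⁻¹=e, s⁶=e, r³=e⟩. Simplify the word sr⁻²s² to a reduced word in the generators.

Multiply left to right, reducing at each step:
  s · r⁻² = rs
  (rs) · s² = rs³

Answer: rs³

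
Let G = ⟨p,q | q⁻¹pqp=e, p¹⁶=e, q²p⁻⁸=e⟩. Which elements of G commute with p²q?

⟨p²q⟩ ⊆ C_G(p²q) since powers of p²q commute with p²q; so |C_G(p²q)| ≥ |⟨p²q⟩| = 4.
By orbit–stabilizer, |C_G(p²q)| = |G| / |conj. class of p²q| = 32 / 8 = 4.
The 4 elements commuting with p²q are {e, p⁸, p²q, p²q⁻¹}.

Answer: {e, p⁸, p²q, p²q⁻¹}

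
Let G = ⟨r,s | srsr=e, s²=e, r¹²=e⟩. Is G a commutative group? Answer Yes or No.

r·s = rs but s·r = r¹¹s, so r·s ≠ s·r and G is not abelian.

Answer: No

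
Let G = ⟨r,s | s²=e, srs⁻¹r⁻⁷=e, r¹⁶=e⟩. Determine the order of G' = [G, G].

G' = [G, G] is generated by all commutators. The generator-pair commutators are: [r, s] = r¹⁰.
The subgroup they normally generate is {e, r², r⁴, r⁶, r⁸, r¹⁰, r¹², r¹⁴}, of order 8.
Check: |G/G'| = 32/8 = 4 is the order of the abelianisation.

Answer: 8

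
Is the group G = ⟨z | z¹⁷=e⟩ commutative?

G has a single generator, so G is cyclic and hence abelian.

Answer: Yes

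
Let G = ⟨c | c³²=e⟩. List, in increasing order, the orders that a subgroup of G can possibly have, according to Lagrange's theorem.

|G| = 32 = 2⁵. By Lagrange's theorem the order of any subgroup divides 32; the divisors of 32 are 1, 2, 4, 8, 16, 32.

Answer: 1, 2, 4, 8, 16, 32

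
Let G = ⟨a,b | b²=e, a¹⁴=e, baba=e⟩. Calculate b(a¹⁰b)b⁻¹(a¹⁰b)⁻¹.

[b, (a¹⁰b)] = b·(a¹⁰b)·b⁻¹·(a¹⁰b)⁻¹.
  b · (a¹⁰b) = a⁴
  (a⁴) · b = a⁴b
  (a⁴b) · (a¹⁰b) = a⁸

Answer: a⁸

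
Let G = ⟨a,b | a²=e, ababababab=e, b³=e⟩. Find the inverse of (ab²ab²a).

The order of (ab²ab²a) is 5 (smallest k with (ab²ab²a)ᵏ = e), so (ab²ab²a)⁻¹ = (ab²ab²a)⁴ = ababa.
Check: (ab²ab²a) · (ababa) → (ab²ab²a) · a = ab²ab²;   (ab²ab²) · b = ab²a;   (ab²a) · a = ab²;   (ab²) · b = a;   a · a = e, giving e as required.

Answer: ababa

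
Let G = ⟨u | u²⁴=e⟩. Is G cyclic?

|G| = 24. The element u has order 24 (its powers give 24 distinct elements), so ⟨u⟩ = G and G is cyclic.

Answer: Yes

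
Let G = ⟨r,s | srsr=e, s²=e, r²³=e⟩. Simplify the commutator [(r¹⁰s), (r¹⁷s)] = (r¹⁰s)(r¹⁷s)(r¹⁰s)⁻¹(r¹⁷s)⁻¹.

[(r¹⁰s), (r¹⁷s)] = (r¹⁰s)·(r¹⁷s)·(r¹⁰s)⁻¹·(r¹⁷s)⁻¹.
  (r¹⁰s) · (r¹⁷s) = r¹⁶
  (r¹⁶) · (r¹⁰s) = r³s
  (r³s) · (r¹⁷s) = r⁹

Answer: r⁹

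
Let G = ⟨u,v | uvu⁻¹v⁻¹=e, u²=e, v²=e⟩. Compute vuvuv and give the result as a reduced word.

Multiply left to right, reducing at each step:
  v · u = uv
  (uv) · v = u
  u · u = e
  e · v = v

Answer: v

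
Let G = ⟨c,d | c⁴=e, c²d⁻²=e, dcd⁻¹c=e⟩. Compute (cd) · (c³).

Compute (cd) · (c³) by multiplying left to right and reducing via the relations at each step:
  (cd) · c³ = d⁻¹

Answer: d⁻¹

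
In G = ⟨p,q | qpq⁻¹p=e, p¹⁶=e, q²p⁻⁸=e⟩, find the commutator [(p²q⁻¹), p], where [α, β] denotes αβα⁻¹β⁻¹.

[(p²q⁻¹), p] = (p²q⁻¹)·p·(p²q⁻¹)⁻¹·p⁻¹.
  (p²q⁻¹) · p = pq⁻¹
  (pq⁻¹) · (p²q) = p¹⁵
  (p¹⁵) · (p¹⁵) = p¹⁴

Answer: p¹⁴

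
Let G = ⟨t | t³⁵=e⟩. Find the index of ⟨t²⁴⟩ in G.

First find ord(t²⁴) by computing successive powers:
  (t²⁴)¹ = t²⁴, (t²⁴)² = t¹³, (t²⁴)³ = t², (t²⁴)⁴ = t²⁶, (t²⁴)⁵ = t¹⁵, (t²⁴)⁶ = t⁴, (t²⁴)⁷ = t²⁸, (t²⁴)⁸ = t¹⁷, (t²⁴)⁹ = t⁶, (t²⁴)¹⁰ = t³⁰, (t²⁴)¹¹ = t¹⁹, (t²⁴)¹² = t⁸, (t²⁴)¹³ = t³², (t²⁴)¹⁴ = t²¹, (t²⁴)¹⁵ = t¹⁰, (t²⁴)¹⁶ = t³⁴, (t²⁴)¹⁷ = t²³, (t²⁴)¹⁸ = t¹², (t²⁴)¹⁹ = t, (t²⁴)²⁰ = t²⁵, (t²⁴)²¹ = t¹⁴, (t²⁴)²² = t³, (t²⁴)²³ = t²⁷, (t²⁴)²⁴ = t¹⁶, (t²⁴)²⁵ = t⁵, (t²⁴)²⁶ = t²⁹, (t²⁴)²⁷ = t¹⁸, (t²⁴)²⁸ = t⁷, (t²⁴)²⁹ = t³¹, (t²⁴)³⁰ = t²⁰, (t²⁴)³¹ = t⁹, (t²⁴)³² = t³³, (t²⁴)³³ = t²², (t²⁴)³⁴ = t¹¹, (t²⁴)³⁵ = e.
So |⟨t²⁴⟩| = ord(t²⁴) = 35. With |G| = 35, by Lagrange [G : ⟨t²⁴⟩] = 35/35 = 1.

Answer: 1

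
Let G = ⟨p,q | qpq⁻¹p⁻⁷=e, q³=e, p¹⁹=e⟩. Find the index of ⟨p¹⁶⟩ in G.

First find ord(p¹⁶) by computing successive powers:
  (p¹⁶)¹ = p¹⁶, (p¹⁶)² = p¹³, (p¹⁶)³ = p¹⁰, (p¹⁶)⁴ = p⁷, (p¹⁶)⁵ = p⁴, (p¹⁶)⁶ = p, (p¹⁶)⁷ = p¹⁷, (p¹⁶)⁸ = p¹⁴, (p¹⁶)⁹ = p¹¹, (p¹⁶)¹⁰ = p⁸, (p¹⁶)¹¹ = p⁵, (p¹⁶)¹² = p², (p¹⁶)¹³ = p¹⁸, (p¹⁶)¹⁴ = p¹⁵, (p¹⁶)¹⁵ = p¹², (p¹⁶)¹⁶ = p⁹, (p¹⁶)¹⁷ = p⁶, (p¹⁶)¹⁸ = p³, (p¹⁶)¹⁹ = e.
So |⟨p¹⁶⟩| = ord(p¹⁶) = 19. With |G| = 57, by Lagrange [G : ⟨p¹⁶⟩] = 57/19 = 3.

Answer: 3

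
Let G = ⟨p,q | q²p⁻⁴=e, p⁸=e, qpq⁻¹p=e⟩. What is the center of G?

An element z ∈ Z(G) iff z commutes with every generator.
For example p⁴ is central: (p⁴)·p = p⁵ = p·(p⁴); (p⁴)·q = q⁻¹ = q·(p⁴).
Whereas p ∉ Z(G) since p·q = pq ≠ p³q⁻¹ = q·p.
Checking each of the 16 elements this way gives Z(G) = {e, p⁴}, of order 2.

Answer: {e, p⁴}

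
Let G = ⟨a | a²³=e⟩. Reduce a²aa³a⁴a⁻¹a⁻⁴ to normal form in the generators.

Multiply left to right, reducing at each step:
  (a²) · a = a³
  (a³) · a³ = a⁶
  (a⁶) · a⁴ = a¹⁰
  (a¹⁰) · a⁻¹ = a⁹
  (a⁹) · a⁻⁴ = a⁵

Answer: a⁵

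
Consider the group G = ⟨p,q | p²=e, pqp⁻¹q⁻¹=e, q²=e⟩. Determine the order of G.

Enumerate words in the generators, reducing via the relations: the distinct elements are
  {e, p, q, pq}.
No further products give new elements, so |G| = 4.

Answer: 4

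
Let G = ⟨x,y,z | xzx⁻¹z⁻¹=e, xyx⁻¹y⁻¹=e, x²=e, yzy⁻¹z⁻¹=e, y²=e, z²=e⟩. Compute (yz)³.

Compute successive powers of (yz), reducing at each step:
  (yz)²: (yz) · y = z;   z · z = e
  (yz)³: e · y = y;   y · z = yz

Answer: yz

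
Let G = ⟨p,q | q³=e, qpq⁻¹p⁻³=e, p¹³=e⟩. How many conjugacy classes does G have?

The conjugacy classes (representative and size) are:
  [e] (size 1), [p] (size 3), [p⁵] (size 3), [p¹⁰] (size 3), [p⁸] (size 3), [p¹⁰q] (size 13), [p⁷q²] (size 13).
Class equation: 1 + 3 + 3 + 3 + 3 + 13 + 13 = 39 = |G|. So G has 7 conjugacy classes.

Answer: 7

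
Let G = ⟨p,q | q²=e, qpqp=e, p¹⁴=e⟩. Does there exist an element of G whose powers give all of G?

Every cyclic group is abelian. But p·q = pq while q·p = p¹³q, so p·q ≠ q·p and G is not abelian. Hence G is not cyclic.

Answer: No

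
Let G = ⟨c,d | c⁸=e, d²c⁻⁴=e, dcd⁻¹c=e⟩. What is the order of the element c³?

Compute successive powers until reaching e:
  (c³)¹ = c³, (c³)² = c⁶, (c³)³ = c, (c³)⁴ = c⁴, (c³)⁵ = c⁷, (c³)⁶ = c², (c³)⁷ = c⁵, (c³)⁸ = e.
The smallest positive k with (c³)ᵏ = e is 8.

Answer: 8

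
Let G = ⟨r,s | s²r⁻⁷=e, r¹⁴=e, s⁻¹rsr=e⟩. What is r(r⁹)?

Compute r · (r⁹) by multiplying left to right and reducing via the relations at each step:
  r · r⁹ = r¹⁰

Answer: r¹⁰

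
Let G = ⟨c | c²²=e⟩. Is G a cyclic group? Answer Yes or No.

|G| = 22. The element c has order 22 (its powers give 22 distinct elements), so ⟨c⟩ = G and G is cyclic.

Answer: Yes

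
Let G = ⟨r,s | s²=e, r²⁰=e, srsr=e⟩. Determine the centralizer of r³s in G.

⟨r³s⟩ ⊆ C_G(r³s) since powers of r³s commute with r³s; so |C_G(r³s)| ≥ |⟨r³s⟩| = 2.
By orbit–stabilizer, |C_G(r³s)| = |G| / |conj. class of r³s| = 40 / 10 = 4.
The 4 elements commuting with r³s are {e, r¹⁰, r³s, r¹³s}.

Answer: {e, r¹⁰, r³s, r¹³s}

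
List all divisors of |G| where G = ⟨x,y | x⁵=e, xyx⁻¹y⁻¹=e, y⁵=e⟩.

|G| = 25 = 5². By Lagrange's theorem the order of any subgroup divides 25; the divisors of 25 are 1, 5, 25.

Answer: 1, 5, 25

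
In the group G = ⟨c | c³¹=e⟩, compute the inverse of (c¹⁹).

The order of (c¹⁹) is 31 (smallest k with (c¹⁹)ᵏ = e), so (c¹⁹)⁻¹ = (c¹⁹)³⁰ = c¹².
Check: (c¹⁹) · (c¹²) → (c¹⁹) · c¹² = e, giving e as required.

Answer: c¹²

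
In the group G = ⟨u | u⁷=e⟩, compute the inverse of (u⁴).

The order of (u⁴) is 7 (smallest k with (u⁴)ᵏ = e), so (u⁴)⁻¹ = (u⁴)⁶ = u³.
Check: (u⁴) · (u³) → (u⁴) · u³ = e, giving e as required.

Answer: u³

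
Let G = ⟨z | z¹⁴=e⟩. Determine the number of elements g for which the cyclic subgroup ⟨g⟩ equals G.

G is cyclic of order 14. An element generates G iff its order is 14, and a cyclic group of order 14 has exactly φ(14) = 6 such elements.

Answer: 6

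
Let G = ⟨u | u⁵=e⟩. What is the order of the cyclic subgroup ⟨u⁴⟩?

|⟨u⁴⟩| equals the order of u⁴. Compute successive powers until reaching e:
  (u⁴)¹ = u⁴, (u⁴)² = u³, (u⁴)³ = u², (u⁴)⁴ = u, (u⁴)⁵ = e.
The smallest positive k with (u⁴)ᵏ = e is 5, so |⟨u⁴⟩| = 5.

Answer: 5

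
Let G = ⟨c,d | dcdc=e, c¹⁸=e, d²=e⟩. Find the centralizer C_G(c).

⟨c⟩ ⊆ C_G(c) since powers of c commute with c; so |C_G(c)| ≥ |⟨c⟩| = 18.
By orbit–stabilizer, |C_G(c)| = |G| / |conj. class of c| = 36 / 2 = 18.
The 18 elements commuting with c are {e, c, c², c³, c⁴, c⁵, c⁶, c⁷, c⁸, c⁹, c¹⁰, c¹¹, c¹², c¹³, c¹⁴, c¹⁵, c¹⁶, c¹⁷}.

Answer: {e, c, c², c³, c⁴, c⁵, c⁶, c⁷, c⁸, c⁹, c¹⁰, c¹¹, c¹², c¹³, c¹⁴, c¹⁵, c¹⁶, c¹⁷}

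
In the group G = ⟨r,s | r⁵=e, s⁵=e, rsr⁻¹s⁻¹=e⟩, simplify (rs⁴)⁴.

Compute successive powers of (rs⁴), reducing at each step:
  (rs⁴)²: (rs⁴) · r = r²s⁴;   (r²s⁴) · s⁴ = r²s³
  (rs⁴)³: (r²s³) · r = r³s³;   (r³s³) · s⁴ = r³s²
  (rs⁴)⁴: (r³s²) · r = r⁴s²;   (r⁴s²) · s⁴ = r⁴s

Answer: r⁴s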